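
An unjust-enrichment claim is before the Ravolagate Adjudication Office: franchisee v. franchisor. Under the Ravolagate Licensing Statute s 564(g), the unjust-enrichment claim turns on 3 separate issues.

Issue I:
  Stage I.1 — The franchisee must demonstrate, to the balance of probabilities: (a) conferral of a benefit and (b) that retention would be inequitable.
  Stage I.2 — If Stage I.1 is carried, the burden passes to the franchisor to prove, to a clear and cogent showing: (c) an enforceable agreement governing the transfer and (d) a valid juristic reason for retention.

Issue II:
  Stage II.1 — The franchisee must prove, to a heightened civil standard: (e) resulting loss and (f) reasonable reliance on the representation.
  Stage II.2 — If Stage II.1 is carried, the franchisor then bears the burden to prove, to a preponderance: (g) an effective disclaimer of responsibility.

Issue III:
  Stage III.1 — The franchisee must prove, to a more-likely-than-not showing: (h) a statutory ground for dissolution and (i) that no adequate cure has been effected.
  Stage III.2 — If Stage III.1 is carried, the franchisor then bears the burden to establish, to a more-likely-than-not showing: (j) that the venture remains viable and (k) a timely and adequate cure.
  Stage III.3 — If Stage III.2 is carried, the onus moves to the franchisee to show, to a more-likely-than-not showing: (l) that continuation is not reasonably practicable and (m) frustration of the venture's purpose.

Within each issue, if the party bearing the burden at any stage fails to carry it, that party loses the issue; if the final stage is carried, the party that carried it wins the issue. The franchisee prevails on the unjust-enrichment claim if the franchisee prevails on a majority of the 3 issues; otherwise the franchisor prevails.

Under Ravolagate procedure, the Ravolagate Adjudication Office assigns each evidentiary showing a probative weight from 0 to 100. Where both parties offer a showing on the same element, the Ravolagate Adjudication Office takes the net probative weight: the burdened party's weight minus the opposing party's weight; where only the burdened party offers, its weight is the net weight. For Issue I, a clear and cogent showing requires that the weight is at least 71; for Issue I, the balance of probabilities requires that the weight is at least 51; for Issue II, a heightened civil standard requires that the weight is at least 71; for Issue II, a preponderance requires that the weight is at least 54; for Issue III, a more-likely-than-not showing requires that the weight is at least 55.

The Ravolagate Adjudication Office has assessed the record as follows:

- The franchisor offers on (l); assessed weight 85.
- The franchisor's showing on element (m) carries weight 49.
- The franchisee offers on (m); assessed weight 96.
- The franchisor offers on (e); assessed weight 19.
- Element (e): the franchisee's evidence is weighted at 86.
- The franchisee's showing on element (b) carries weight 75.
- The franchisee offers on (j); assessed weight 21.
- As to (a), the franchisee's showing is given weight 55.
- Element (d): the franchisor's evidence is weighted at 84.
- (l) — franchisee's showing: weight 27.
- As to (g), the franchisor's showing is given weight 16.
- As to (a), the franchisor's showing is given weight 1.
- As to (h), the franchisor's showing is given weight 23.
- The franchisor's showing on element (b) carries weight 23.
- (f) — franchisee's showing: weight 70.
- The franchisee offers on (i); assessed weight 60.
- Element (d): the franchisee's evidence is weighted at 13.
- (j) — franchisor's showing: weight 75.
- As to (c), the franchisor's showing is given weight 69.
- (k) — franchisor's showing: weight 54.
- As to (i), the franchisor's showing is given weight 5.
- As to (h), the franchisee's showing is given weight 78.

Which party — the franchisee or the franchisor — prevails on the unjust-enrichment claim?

— Issue I —
At Stage I.1 the franchisee must meet the balance of probabilities (weight is at least 51): on (a) the weight is 55 less the opposing 1 gives net 54, which does reach 51, so (a) meets the standard; on (b) the weight is 75 less the opposing 23 gives net 52, ≥ 51, so (b) meets the standard.
  The franchisee carries Stage I.1; the franchisor now bears the burden.
At Stage I.2 the franchisor must meet a clear and cogent showing (weight is at least 71): on (c) the weight is 69, < 71, so (c) does not meet the standard; on (d) the weight is 84 less the opposing 13 gives net 71, which does reach 71, so (d) meets the standard.
  Stage I.2 not carried; the franchisor fails its burden.
The analysis ends at Stage I.2; the franchisee prevails on this issue.
— Issue II —
Stage II.1 (franchisee, a heightened civil standard, weight is at least 71): (e) net 86−19=67 < 71 — fails; (f) 70 < 71 — fails.
  Not every element is met, so the franchisee fails to carry Stage II.1.
The franchisor prevails on this issue.
— Issue III —
At Stage III.1 the franchisee must meet a more-likely-than-not showing (weight is at least 55): on (h) the weight is 78 less the opposing 23 gives net 55, which does reach 55, so (h) meets the standard; on (i) the weight is 60 less the opposing 5 gives net 55, which does reach 55, so (i) meets the standard.
  All elements met. The burden passes to the franchisor.
At Stage III.2 the franchisor must meet a more-likely-than-not showing (weight is at least 55): on (j) the weight is 75 less the opposing 21 gives net 54, < 55, so (j) does not meet the standard; on (k) the weight is 54, < 55, so (k) does not meet the standard.
  Not every element is met, so the franchisor fails to carry Stage III.2.
The analysis ends at Stage III.2; the franchisee prevails on this issue.
Per-issue: Issue I → franchisee; Issue II → franchisor; Issue III → franchisee. The franchisee must prevail on a majority of issues; overall, the franchisee prevails.

franchisee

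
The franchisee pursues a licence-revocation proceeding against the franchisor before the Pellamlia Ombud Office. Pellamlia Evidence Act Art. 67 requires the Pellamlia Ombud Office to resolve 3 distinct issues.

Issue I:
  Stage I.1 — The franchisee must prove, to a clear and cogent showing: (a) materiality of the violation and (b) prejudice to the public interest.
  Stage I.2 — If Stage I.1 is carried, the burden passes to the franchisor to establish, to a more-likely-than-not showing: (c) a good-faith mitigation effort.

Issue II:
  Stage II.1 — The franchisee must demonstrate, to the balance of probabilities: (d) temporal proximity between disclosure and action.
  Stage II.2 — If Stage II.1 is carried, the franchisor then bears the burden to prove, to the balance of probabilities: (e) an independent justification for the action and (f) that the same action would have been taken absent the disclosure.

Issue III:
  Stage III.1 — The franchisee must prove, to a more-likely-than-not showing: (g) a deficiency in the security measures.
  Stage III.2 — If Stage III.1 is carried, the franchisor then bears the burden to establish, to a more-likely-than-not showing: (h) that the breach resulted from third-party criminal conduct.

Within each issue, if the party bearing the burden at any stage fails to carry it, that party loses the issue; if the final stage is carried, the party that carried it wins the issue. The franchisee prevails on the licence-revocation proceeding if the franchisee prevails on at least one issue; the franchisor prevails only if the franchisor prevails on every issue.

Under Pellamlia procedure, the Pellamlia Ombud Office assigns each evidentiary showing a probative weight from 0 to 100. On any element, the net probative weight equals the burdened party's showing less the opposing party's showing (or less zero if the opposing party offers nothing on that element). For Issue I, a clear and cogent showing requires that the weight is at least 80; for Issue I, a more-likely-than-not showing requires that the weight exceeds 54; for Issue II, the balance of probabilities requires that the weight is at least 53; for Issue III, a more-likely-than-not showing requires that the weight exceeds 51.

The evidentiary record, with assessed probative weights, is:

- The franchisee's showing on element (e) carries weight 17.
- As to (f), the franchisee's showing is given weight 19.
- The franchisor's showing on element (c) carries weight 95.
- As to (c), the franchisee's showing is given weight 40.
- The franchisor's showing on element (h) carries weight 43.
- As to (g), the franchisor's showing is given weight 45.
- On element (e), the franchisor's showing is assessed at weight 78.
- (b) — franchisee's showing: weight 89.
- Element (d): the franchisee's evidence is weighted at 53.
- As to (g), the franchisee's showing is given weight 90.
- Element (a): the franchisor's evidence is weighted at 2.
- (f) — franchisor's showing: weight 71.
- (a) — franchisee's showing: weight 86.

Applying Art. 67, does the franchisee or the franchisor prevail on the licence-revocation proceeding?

— Issue I —
Stage I.1 (franchisee, a clear and cogent showing, weight is at least 80): (a) net 86−2=84 ≥ 80 — meets; (b) 89 ≥ 80 — meets.
  Stage I.1 is satisfied; the onus moves to the franchisor.
Stage I.2 (franchisor, a more-likely-than-not showing, weight exceeds 54): (c) net 95−40=55 > 54 — meets.
  All elements met at the final stage.
All stages carried — the franchisor prevails on this issue.
— Issue II —
Stage II.1 — burden on franchisee; standard: the balance of probabilities (weight is at least 53).
    (d): 53 ≥ 53 [met]
  The franchisee carries Stage II.1; the franchisor now bears the burden.
Stage II.2 — burden on franchisor; standard: the balance of probabilities (weight is at least 53).
    (e): 78 − 17 = 61 ≥ 53 [met]
    (f): 71 − 19 = 52 < 53 [not met]
  Not every element is met, so the franchisor fails to carry Stage II.2.
So the franchisee prevails on this issue.
— Issue III —
Stage III.1 (franchisee, a more-likely-than-not showing, weight exceeds 51): (g) net 90−45=45 ≤ 51 — fails.
  The franchisee does not carry Stage III.1.
So the franchisor prevails on this issue.
Per-issue: Issue I → franchisor; Issue II → franchisee; Issue III → franchisor. The franchisee must prevail on at least one issue; overall, the franchisee prevails.

franchisee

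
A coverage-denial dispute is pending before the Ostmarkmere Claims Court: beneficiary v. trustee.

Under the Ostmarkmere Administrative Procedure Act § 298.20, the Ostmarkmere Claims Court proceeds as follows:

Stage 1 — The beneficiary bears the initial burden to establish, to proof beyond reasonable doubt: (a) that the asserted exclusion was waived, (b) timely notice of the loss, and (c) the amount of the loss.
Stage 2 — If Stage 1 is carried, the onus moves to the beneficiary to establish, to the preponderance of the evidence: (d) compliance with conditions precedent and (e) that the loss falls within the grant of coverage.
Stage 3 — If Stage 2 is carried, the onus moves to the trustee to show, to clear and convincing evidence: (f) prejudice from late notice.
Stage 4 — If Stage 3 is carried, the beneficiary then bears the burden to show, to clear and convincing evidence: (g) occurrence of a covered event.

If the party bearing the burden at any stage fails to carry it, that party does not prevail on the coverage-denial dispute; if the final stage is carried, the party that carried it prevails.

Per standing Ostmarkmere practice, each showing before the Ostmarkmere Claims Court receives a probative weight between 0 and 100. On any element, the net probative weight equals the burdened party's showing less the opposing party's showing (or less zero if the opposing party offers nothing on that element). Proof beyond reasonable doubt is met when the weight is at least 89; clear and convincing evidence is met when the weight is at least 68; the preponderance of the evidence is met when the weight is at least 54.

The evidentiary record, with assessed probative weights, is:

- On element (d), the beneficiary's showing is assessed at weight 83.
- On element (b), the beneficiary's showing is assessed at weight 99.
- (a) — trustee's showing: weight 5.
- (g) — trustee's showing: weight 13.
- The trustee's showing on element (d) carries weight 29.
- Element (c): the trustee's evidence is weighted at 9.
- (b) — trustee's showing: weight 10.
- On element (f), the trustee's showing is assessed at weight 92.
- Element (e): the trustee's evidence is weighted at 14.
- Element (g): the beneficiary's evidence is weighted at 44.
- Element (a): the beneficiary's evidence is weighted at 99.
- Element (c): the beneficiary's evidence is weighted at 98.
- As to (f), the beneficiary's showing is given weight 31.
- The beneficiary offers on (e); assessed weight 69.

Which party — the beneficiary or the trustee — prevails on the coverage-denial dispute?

beneficiary

Stage 1 — burden on beneficiary; standard: proof beyond reasonable doubt (weight is at least 89).
    (a): 99 − 5 = 94 ≥ 89 [met]
    (b): 99 − 10 = 89 ≥ 89 [met]
    (c): 98 − 9 = 89 ≥ 89 [met]
  All elements met. The beneficiary retains the burden for Stage 2.
Stage 2 — burden on beneficiary; standard: the preponderance of the evidence (weight is at least 54).
    (d): 83 − 29 = 54 ≥ 54 [met]
    (e): 69 − 14 = 55 ≥ 54 [met]
  Stage 2 is satisfied; the onus moves to the trustee.
Stage 3 — burden on trustee; standard: clear and convincing evidence (weight is at least 68).
    (f): 92 − 31 = 61 < 68 [not met]
  Stage 3 not carried; the trustee fails its burden.
The analysis ends at Stage 3; the beneficiary prevails.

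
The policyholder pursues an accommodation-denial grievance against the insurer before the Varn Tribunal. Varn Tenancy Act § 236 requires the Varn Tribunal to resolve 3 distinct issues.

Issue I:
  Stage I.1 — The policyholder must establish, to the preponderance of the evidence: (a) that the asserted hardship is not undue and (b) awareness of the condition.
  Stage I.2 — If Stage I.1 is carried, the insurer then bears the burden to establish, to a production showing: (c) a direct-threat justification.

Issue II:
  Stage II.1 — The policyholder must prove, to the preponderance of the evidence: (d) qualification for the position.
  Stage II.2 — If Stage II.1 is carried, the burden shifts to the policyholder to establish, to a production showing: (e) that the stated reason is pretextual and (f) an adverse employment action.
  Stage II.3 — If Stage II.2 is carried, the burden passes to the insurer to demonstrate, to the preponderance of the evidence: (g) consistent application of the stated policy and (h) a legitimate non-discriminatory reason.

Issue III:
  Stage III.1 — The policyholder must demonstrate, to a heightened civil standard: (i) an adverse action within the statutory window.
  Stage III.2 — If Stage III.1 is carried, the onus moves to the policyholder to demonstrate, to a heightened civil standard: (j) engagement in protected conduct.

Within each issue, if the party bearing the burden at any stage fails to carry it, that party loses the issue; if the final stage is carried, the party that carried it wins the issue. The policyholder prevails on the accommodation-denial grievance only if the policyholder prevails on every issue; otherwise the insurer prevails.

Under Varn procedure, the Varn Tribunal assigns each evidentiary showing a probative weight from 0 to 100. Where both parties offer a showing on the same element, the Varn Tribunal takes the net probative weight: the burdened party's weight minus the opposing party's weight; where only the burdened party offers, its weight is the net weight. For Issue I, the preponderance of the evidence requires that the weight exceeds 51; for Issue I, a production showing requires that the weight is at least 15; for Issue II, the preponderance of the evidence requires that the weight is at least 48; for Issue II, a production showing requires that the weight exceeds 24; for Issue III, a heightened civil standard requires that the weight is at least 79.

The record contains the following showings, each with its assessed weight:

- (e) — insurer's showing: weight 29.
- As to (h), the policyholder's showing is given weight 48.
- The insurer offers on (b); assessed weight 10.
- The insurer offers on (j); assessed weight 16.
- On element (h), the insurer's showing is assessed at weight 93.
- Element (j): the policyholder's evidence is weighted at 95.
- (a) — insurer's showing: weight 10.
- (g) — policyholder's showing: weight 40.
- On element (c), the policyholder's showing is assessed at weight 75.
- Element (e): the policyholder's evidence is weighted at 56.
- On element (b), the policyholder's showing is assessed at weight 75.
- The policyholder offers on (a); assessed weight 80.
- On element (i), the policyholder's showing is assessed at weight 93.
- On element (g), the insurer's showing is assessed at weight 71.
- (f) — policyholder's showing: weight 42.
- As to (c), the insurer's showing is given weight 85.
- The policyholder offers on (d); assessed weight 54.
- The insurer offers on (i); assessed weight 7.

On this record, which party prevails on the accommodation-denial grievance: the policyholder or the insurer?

policyholder

— Issue I —
At Stage I.1 the policyholder must meet the preponderance of the evidence (weight exceeds 51): on (a) the weight is 80 less the opposing 10 gives net 70, which does exceed 51, so (a) meets the standard; on (b) the weight is 75 less the opposing 10 gives net 65, > 51, so (b) meets the standard.
  The policyholder carries Stage I.1; the insurer now bears the burden.
At Stage I.2 the insurer must meet a production showing (weight is at least 15): on (c) the weight is 85 less the opposing 75 gives net 10, < 15, so (c) does not meet the standard.
  Stage I.2 not carried; the insurer fails its burden.
So the policyholder prevails on this issue.
— Issue II —
Stage II.1 (policyholder, the preponderance of the evidence, weight is at least 48): (d) 54 ≥ 48 — meets.
  Stage II.1 is satisfied; the policyholder continues to bear the burden.
Stage II.2 (policyholder, a production showing, weight exceeds 24): (e) net 56−29=27 > 24 — meets; (f) 42 > 24 — meets.
  The policyholder carries Stage II.2; the insurer now bears the burden.
Stage II.3 (insurer, the preponderance of the evidence, weight is at least 48): (g) net 71−40=31 < 48 — fails; (h) net 93−48=45 < 48 — fails.
  Not every element is met, so the insurer fails to carry Stage II.3.
So the policyholder prevails on this issue.
— Issue III —
At Stage III.1 the policyholder must meet a heightened civil standard (weight is at least 79): on (i) the weight is 93 less the opposing 7 gives net 86, ≥ 79, so (i) meets the standard.
  Stage III.1 carried; the burden remains with the policyholder.
At Stage III.2 the policyholder must meet a heightened civil standard (weight is at least 79): on (j) the weight is 95 less the opposing 16 gives net 79, which does reach 79, so (j) meets the standard.
  The policyholder carries the last stage.
All stages carried — the policyholder prevails on this issue.
Per-issue: Issue I → policyholder; Issue II → policyholder; Issue III → policyholder. The policyholder must prevail on every issue; overall, the policyholder prevails.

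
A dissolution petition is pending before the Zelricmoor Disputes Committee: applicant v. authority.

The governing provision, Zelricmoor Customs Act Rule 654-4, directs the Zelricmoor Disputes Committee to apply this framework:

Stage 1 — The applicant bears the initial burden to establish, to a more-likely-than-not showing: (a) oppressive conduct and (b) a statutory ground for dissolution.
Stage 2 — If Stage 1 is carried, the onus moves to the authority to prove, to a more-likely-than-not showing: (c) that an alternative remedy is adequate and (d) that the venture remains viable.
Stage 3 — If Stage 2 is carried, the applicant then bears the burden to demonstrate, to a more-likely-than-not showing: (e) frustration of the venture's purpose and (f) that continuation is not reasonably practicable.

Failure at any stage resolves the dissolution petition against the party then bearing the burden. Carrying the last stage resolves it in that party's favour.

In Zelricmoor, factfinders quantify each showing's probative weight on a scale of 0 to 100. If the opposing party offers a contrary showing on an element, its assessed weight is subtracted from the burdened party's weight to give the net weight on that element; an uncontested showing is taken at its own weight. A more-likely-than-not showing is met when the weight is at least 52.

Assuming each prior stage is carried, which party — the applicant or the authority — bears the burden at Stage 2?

Stage 2's rule assigns the burden to the authority (to a more-likely-than-not showing).

authority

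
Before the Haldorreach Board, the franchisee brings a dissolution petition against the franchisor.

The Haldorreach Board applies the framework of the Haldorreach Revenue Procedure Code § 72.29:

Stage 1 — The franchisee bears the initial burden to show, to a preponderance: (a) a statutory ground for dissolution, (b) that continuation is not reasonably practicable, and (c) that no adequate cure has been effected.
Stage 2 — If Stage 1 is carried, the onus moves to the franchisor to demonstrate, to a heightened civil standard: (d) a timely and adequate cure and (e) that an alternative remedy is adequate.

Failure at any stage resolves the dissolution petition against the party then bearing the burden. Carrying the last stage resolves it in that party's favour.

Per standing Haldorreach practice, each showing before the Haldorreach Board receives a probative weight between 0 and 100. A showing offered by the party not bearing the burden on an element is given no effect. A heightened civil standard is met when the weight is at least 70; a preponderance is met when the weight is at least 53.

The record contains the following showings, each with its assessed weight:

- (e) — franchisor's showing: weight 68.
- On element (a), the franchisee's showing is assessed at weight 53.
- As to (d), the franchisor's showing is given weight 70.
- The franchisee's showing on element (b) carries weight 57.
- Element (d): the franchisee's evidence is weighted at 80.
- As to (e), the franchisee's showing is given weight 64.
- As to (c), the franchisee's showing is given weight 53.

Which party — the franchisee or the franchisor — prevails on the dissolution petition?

At Stage 1 the franchisee must meet a preponderance (weight is at least 53): on (a) the weight is 53, ≥ 53, so (a) meets the standard; on (b) the weight is 57, ≥ 53, so (b) meets the standard; on (c) the weight is 53, ≥ 53, so (c) meets the standard.
  All elements met. The burden passes to the franchisor.
At Stage 2 the franchisor must meet a heightened civil standard (weight is at least 70): on (d) the weight is 70 (the franchisee's 80 is given no effect), which does reach 70, so (d) meets the standard; on (e) the weight is 68 (the franchisee's 64 is given no effect), < 70, so (e) does not meet the standard.
  The franchisor does not carry Stage 2.
The analysis ends at Stage 2; the franchisee prevails.

franchisee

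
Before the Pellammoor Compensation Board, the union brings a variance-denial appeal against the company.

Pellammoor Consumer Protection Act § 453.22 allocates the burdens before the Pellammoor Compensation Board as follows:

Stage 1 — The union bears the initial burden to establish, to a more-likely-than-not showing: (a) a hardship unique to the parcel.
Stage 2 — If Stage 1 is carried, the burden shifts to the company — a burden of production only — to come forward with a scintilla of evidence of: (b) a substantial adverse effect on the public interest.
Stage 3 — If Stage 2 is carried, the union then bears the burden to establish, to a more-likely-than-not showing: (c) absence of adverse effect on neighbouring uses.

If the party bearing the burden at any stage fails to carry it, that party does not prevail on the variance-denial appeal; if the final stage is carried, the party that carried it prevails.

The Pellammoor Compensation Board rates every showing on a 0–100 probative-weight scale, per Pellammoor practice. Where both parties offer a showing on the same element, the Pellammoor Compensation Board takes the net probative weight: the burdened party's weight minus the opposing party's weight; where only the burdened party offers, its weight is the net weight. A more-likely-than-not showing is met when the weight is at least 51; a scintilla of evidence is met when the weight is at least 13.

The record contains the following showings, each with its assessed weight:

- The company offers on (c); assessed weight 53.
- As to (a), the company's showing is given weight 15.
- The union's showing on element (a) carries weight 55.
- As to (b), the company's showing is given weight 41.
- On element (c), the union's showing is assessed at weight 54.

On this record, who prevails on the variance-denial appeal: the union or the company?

Stage 1 — burden on union; standard: a more-likely-than-not showing (weight is at least 51).
    (a): 55 − 15 = 40 < 51 [not met]
  Not every element is met, so the union fails to carry Stage 1.
The company prevails.

company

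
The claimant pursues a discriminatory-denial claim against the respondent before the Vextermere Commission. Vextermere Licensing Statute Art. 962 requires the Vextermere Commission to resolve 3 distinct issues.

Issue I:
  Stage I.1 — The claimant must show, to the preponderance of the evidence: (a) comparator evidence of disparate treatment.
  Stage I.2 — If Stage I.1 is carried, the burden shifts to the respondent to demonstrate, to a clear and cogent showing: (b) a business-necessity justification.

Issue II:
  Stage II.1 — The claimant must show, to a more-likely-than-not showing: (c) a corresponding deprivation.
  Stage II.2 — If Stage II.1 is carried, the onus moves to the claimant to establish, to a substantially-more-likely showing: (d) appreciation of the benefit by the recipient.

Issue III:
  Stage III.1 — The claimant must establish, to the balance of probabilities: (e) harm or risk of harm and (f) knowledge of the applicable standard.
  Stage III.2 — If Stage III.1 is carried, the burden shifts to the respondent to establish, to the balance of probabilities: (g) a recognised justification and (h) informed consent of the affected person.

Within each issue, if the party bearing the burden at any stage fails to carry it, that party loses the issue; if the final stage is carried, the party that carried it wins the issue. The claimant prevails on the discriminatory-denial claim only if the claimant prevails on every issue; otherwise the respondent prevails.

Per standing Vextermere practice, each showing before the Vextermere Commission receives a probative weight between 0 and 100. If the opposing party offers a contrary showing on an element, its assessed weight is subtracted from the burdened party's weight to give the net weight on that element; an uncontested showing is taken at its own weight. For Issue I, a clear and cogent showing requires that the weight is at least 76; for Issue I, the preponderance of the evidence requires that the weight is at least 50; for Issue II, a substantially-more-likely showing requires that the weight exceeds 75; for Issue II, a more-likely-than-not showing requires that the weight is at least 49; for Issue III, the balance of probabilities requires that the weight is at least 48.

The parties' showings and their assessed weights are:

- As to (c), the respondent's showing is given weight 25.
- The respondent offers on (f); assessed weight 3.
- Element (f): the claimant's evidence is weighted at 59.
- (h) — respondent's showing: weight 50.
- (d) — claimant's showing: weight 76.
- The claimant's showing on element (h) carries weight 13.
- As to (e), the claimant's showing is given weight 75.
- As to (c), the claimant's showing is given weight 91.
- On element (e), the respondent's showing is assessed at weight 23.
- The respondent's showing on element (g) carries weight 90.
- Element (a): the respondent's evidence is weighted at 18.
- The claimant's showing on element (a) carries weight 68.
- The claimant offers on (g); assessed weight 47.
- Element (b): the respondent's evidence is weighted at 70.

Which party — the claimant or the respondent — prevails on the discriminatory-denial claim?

— Issue I —
Stage I.1 — burden on claimant; standard: the preponderance of the evidence (weight is at least 50).
    (a): 68 − 18 = 50 ≥ 50 [met]
  Stage I.1 carried; the burden shifts to the respondent.
Stage I.2 — burden on respondent; standard: a clear and cogent showing (weight is at least 76).
    (b): 70 < 76 [not met]
  Not every element is met, so the respondent fails to carry Stage I.2.
The claimant prevails on this issue.
— Issue II —
At Stage II.1 the claimant must meet a more-likely-than-not showing (weight is at least 49): on (c) the weight is 91 less the opposing 25 gives net 66, which does reach 49, so (c) meets the standard.
  All elements met. The claimant retains the burden for Stage II.2.
At Stage II.2 the claimant must meet a substantially-more-likely showing (weight exceeds 75): on (d) the weight is 76, > 75, so (d) meets the standard.
  Stage II.2 carried; the final stage is satisfied.
With every stage satisfied, the claimant prevails on this issue.
— Issue III —
Stage III.1 — burden on claimant; standard: the balance of probabilities (weight is at least 48).
    (e): 75 − 23 = 52 ≥ 48 [met]
    (f): 59 − 3 = 56 ≥ 48 [met]
  Stage III.1 is satisfied; the onus moves to the respondent.
Stage III.2 — burden on respondent; standard: the balance of probabilities (weight is at least 48).
    (g): 90 − 47 = 43 < 48 [not met]
    (h): 50 − 13 = 37 < 48 [not met]
  Stage III.2 not carried; the respondent fails its burden.
So the claimant prevails on this issue.
Per-issue: Issue I → claimant; Issue II → claimant; Issue III → claimant. The claimant must prevail on every issue; overall, the claimant prevails.

claimant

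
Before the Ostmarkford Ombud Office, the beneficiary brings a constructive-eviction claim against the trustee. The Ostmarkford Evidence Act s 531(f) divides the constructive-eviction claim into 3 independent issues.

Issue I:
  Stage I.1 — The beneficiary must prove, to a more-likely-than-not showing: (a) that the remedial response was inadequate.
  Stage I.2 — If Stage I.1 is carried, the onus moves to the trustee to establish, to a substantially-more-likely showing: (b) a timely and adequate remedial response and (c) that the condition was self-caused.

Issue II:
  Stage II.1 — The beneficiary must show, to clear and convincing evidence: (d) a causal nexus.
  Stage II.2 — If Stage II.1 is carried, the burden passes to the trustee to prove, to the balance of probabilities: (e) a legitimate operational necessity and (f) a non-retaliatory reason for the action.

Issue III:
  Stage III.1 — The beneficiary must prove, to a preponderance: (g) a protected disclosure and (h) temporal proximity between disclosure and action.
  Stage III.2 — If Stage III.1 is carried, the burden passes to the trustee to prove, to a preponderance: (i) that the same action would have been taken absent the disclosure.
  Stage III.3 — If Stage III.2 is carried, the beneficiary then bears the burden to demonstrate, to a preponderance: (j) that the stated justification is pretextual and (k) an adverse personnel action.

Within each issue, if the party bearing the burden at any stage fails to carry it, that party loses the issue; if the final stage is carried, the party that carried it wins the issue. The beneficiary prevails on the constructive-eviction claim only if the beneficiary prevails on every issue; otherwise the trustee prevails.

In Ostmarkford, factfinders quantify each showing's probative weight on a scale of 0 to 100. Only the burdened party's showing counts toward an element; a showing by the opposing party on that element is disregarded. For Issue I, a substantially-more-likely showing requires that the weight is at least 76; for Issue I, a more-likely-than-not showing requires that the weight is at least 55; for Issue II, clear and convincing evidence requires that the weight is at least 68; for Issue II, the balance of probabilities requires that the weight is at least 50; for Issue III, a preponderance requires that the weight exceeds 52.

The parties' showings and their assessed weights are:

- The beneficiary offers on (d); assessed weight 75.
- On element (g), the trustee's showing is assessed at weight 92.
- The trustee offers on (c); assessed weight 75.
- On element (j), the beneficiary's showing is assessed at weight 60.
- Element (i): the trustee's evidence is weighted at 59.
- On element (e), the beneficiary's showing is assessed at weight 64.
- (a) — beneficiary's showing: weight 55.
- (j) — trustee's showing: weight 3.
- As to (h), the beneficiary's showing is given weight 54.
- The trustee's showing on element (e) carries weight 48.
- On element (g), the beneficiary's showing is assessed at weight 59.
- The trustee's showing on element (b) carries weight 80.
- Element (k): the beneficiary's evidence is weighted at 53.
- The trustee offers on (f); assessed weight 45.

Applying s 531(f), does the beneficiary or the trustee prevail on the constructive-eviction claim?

beneficiary

— Issue I —
Stage I.1 — burden on beneficiary; standard: a more-likely-than-not showing (weight is at least 55).
    (a): 55 ≥ 55 [met]
  Stage I.1 carried; the burden shifts to the trustee.
Stage I.2 — burden on trustee; standard: a substantially-more-likely showing (weight is at least 76).
    (b): 80 ≥ 76 [met]
    (c): 75 < 76 [not met]
  Stage I.2 not carried; the trustee fails its burden.
The analysis ends at Stage I.2; the beneficiary prevails on this issue.
— Issue II —
Stage II.1 (beneficiary, clear and convincing evidence, weight is at least 68): (d) 75 ≥ 68 — meets.
  The beneficiary carries Stage II.1; the trustee now bears the burden.
Stage II.2 (trustee, the balance of probabilities, weight is at least 50): (e) 48 (beneficiary's 64 disregarded) < 50 — fails; (f) 45 < 50 — fails.
  Not every element is met, so the trustee fails to carry Stage II.2.
So the beneficiary prevails on this issue.
— Issue III —
At Stage III.1 the beneficiary must meet a preponderance (weight exceeds 52): on (g) the weight is 59 (the trustee's 92 is given no effect), > 52, so (g) meets the standard; on (h) the weight is 54, > 52, so (h) meets the standard.
  Stage III.1 carried; the burden shifts to the trustee.
At Stage III.2 the trustee must meet a preponderance (weight exceeds 52): on (i) the weight is 59, > 52, so (i) meets the standard.
  All elements met. The burden passes to the beneficiary.
At Stage III.3 the beneficiary must meet a preponderance (weight exceeds 52): on (j) the weight is 60 (the trustee's 3 is given no effect), which does exceed 52, so (j) meets the standard; on (k) the weight is 53, which does exceed 52, so (k) meets the standard.
  All elements met at the final stage.
All stages carried — the beneficiary prevails on this issue.
Per-issue: Issue I → beneficiary; Issue II → beneficiary; Issue III → beneficiary. The beneficiary must prevail on every issue; overall, the beneficiary prevails.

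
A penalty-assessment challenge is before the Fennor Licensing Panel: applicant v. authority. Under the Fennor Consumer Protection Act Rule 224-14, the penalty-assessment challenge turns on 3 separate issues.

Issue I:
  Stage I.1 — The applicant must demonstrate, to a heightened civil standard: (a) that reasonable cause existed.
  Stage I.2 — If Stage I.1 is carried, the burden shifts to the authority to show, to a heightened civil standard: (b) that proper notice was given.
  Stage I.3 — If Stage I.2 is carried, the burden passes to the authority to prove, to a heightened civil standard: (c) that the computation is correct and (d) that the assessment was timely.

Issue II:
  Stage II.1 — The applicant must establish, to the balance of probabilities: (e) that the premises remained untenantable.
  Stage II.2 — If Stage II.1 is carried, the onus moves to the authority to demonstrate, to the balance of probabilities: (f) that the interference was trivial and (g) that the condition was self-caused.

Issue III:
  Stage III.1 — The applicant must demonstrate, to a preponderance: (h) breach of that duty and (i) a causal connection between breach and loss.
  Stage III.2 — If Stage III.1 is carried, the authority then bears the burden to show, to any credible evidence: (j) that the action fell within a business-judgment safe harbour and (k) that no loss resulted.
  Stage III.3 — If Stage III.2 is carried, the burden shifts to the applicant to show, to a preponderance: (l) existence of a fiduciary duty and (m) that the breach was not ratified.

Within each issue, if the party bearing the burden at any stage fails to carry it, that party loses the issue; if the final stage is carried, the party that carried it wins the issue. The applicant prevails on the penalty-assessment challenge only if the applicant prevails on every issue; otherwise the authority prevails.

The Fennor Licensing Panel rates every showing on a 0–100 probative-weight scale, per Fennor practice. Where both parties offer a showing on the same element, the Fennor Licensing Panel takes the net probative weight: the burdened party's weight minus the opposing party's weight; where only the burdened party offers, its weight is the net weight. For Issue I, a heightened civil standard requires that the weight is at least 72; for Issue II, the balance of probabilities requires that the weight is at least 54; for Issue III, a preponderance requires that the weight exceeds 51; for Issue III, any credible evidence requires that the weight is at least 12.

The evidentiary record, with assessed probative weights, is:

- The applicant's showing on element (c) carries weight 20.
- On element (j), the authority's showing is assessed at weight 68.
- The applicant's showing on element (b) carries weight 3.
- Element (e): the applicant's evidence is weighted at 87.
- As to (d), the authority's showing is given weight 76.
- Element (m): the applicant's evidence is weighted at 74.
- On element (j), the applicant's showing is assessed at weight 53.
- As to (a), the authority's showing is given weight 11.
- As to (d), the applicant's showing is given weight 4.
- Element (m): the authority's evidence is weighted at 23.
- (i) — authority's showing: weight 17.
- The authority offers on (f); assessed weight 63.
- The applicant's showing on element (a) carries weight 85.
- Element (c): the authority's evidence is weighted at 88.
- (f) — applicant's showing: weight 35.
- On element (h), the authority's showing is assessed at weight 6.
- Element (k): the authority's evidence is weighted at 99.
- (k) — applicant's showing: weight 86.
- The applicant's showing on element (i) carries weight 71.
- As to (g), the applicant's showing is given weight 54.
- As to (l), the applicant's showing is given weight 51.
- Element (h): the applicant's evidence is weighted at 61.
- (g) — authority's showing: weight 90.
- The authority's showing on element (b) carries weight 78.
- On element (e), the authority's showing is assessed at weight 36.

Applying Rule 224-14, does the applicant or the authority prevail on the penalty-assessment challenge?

authority

— Issue I —
At Stage I.1 the applicant must meet a heightened civil standard (weight is at least 72): on (a) the weight is 85 less the opposing 11 gives net 74, ≥ 72, so (a) meets the standard.
  The applicant carries Stage I.1; the authority now bears the burden.
At Stage I.2 the authority must meet a heightened civil standard (weight is at least 72): on (b) the weight is 78 less the opposing 3 gives net 75, ≥ 72, so (b) meets the standard.
  All elements met. The authority retains the burden for Stage I.3.
At Stage I.3 the authority must meet a heightened civil standard (weight is at least 72): on (c) the weight is 88 less the opposing 20 gives net 68, < 72, so (c) does not meet the standard; on (d) the weight is 76 less the opposing 4 gives net 72, ≥ 72, so (d) meets the standard.
  Not every element is met, so the authority fails to carry Stage I.3.
The applicant prevails on this issue.
— Issue II —
Stage II.1 — burden on applicant; standard: the balance of probabilities (weight is at least 54).
    (e): 87 − 36 = 51 < 54 [not met]
  Stage II.1 not carried; the applicant fails its burden.
So the authority prevails on this issue.
— Issue III —
Stage III.1 — burden on applicant; standard: a preponderance (weight exceeds 51).
    (h): 61 − 6 = 55 > 51 [met]
    (i): 71 − 17 = 54 > 51 [met]
  Stage III.1 is satisfied; the onus moves to the authority.
Stage III.2 — burden on authority; standard: any credible evidence (weight is at least 12).
    (j): 68 − 53 = 15 ≥ 12 [met]
    (k): 99 − 86 = 13 ≥ 12 [met]
  Stage III.2 carried; the burden shifts to the applicant.
Stage III.3 — burden on applicant; standard: a preponderance (weight exceeds 51).
    (l): 51 ≤ 51 [not met]
    (m): 74 − 23 = 51 ≤ 51 [not met]
  Stage III.3 not carried; the applicant fails its burden.
The analysis ends at Stage III.3; the authority prevails on this issue.
Per-issue: Issue I → applicant; Issue II → authority; Issue III → authority. The applicant must prevail on every issue; overall, the authority prevails.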